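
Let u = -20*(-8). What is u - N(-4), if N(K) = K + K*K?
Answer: 148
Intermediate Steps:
u = 160
N(K) = K + K²
u - N(-4) = 160 - (-4)*(1 - 4) = 160 - (-4)*(-3) = 160 - 1*12 = 160 - 12 = 148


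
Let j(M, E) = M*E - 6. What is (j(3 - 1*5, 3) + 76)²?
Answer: 4096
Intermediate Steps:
j(M, E) = -6 + E*M (j(M, E) = E*M - 6 = -6 + E*M)
(j(3 - 1*5, 3) + 76)² = ((-6 + 3*(3 - 1*5)) + 76)² = ((-6 + 3*(3 - 5)) + 76)² = ((-6 + 3*(-2)) + 76)² = ((-6 - 6) + 76)² = (-12 + 76)² = 64² = 4096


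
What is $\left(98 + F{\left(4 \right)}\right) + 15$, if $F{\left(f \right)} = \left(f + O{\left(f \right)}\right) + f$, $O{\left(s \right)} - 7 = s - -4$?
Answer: $136$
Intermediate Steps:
$O{\left(s \right)} = 11 + s$ ($O{\left(s \right)} = 7 + \left(s - -4\right) = 7 + \left(s + 4\right) = 7 + \left(4 + s\right) = 11 + s$)
$F{\left(f \right)} = 11 + 3 f$ ($F{\left(f \right)} = \left(f + \left(11 + f\right)\right) + f = \left(11 + 2 f\right) + f = 11 + 3 f$)
$\left(98 + F{\left(4 \right)}\right) + 15 = \left(98 + \left(11 + 3 \cdot 4\right)\right) + 15 = \left(98 + \left(11 + 12\right)\right) + 15 = \left(98 + 23\right) + 15 = 121 + 15 = 136$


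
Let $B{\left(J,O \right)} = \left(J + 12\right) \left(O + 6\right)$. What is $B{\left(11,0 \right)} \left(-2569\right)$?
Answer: $-354522$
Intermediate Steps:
$B{\left(J,O \right)} = \left(6 + O\right) \left(12 + J\right)$ ($B{\left(J,O \right)} = \left(12 + J\right) \left(6 + O\right) = \left(6 + O\right) \left(12 + J\right)$)
$B{\left(11,0 \right)} \left(-2569\right) = \left(72 + 6 \cdot 11 + 12 \cdot 0 + 11 \cdot 0\right) \left(-2569\right) = \left(72 + 66 + 0 + 0\right) \left(-2569\right) = 138 \left(-2569\right) = -354522$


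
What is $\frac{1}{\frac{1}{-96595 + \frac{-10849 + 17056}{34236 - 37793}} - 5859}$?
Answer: $- \frac{343594622}{2013120893855} \approx -0.00017068$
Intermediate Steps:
$\frac{1}{\frac{1}{-96595 + \frac{-10849 + 17056}{34236 - 37793}} - 5859} = \frac{1}{\frac{1}{-96595 + \frac{6207}{-3557}} - 5859} = \frac{1}{\frac{1}{-96595 + 6207 \left(- \frac{1}{3557}\right)} - 5859} = \frac{1}{\frac{1}{-96595 - \frac{6207}{3557}} - 5859} = \frac{1}{\frac{1}{- \frac{343594622}{3557}} - 5859} = \frac{1}{- \frac{3557}{343594622} - 5859} = \frac{1}{- \frac{2013120893855}{343594622}} = - \frac{343594622}{2013120893855}$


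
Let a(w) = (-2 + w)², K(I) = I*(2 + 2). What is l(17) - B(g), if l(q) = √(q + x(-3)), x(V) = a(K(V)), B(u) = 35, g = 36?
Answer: -35 + √213 ≈ -20.405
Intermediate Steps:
K(I) = 4*I (K(I) = I*4 = 4*I)
x(V) = (-2 + 4*V)²
l(q) = √(196 + q) (l(q) = √(q + 4*(-1 + 2*(-3))²) = √(q + 4*(-1 - 6)²) = √(q + 4*(-7)²) = √(q + 4*49) = √(q + 196) = √(196 + q))
l(17) - B(g) = √(196 + 17) - 1*35 = √213 - 35 = -35 + √213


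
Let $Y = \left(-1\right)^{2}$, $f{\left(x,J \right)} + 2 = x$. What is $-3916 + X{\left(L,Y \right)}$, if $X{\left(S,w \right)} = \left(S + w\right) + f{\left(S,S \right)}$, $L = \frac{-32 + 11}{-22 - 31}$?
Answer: $- \frac{207559}{53} \approx -3916.2$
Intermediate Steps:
$f{\left(x,J \right)} = -2 + x$
$L = \frac{21}{53}$ ($L = - \frac{21}{-53} = \left(-21\right) \left(- \frac{1}{53}\right) = \frac{21}{53} \approx 0.39623$)
$Y = 1$
$X{\left(S,w \right)} = -2 + w + 2 S$ ($X{\left(S,w \right)} = \left(S + w\right) + \left(-2 + S\right) = -2 + w + 2 S$)
$-3916 + X{\left(L,Y \right)} = -3916 + \left(-2 + 1 + 2 \cdot \frac{21}{53}\right) = -3916 + \left(-2 + 1 + \frac{42}{53}\right) = -3916 - \frac{11}{53} = - \frac{207559}{53}$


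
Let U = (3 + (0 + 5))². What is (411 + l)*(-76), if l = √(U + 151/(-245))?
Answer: -31236 - 76*√77645/35 ≈ -31841.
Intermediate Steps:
U = 64 (U = (3 + 5)² = 8² = 64)
l = √77645/35 (l = √(64 + 151/(-245)) = √(64 + 151*(-1/245)) = √(64 - 151/245) = √(15529/245) = √77645/35 ≈ 7.9614)
(411 + l)*(-76) = (411 + √77645/35)*(-76) = -31236 - 76*√77645/35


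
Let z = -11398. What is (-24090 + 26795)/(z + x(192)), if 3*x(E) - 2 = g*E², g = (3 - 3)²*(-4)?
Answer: -8115/34192 ≈ -0.23734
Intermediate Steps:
g = 0 (g = 0²*(-4) = 0*(-4) = 0)
x(E) = ⅔ (x(E) = ⅔ + (0*E²)/3 = ⅔ + (⅓)*0 = ⅔ + 0 = ⅔)
(-24090 + 26795)/(z + x(192)) = (-24090 + 26795)/(-11398 + ⅔) = 2705/(-34192/3) = 2705*(-3/34192) = -8115/34192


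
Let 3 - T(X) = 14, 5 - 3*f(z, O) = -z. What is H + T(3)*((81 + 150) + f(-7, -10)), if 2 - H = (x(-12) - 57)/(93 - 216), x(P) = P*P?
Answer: -311308/123 ≈ -2531.0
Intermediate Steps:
x(P) = P**2
f(z, O) = 5/3 + z/3 (f(z, O) = 5/3 - (-1)*z/3 = 5/3 + z/3)
T(X) = -11 (T(X) = 3 - 1*14 = 3 - 14 = -11)
H = 111/41 (H = 2 - ((-12)**2 - 57)/(93 - 216) = 2 - (144 - 57)/(-123) = 2 - 87*(-1)/123 = 2 - 1*(-29/41) = 2 + 29/41 = 111/41 ≈ 2.7073)
H + T(3)*((81 + 150) + f(-7, -10)) = 111/41 - 11*((81 + 150) + (5/3 + (1/3)*(-7))) = 111/41 - 11*(231 + (5/3 - 7/3)) = 111/41 - 11*(231 - 2/3) = 111/41 - 11*691/3 = 111/41 - 7601/3 = -311308/123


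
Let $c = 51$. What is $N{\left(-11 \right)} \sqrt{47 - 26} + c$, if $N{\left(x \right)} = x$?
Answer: $51 - 11 \sqrt{21} \approx 0.59167$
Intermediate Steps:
$N{\left(-11 \right)} \sqrt{47 - 26} + c = - 11 \sqrt{47 - 26} + 51 = - 11 \sqrt{21} + 51 = 51 - 11 \sqrt{21}$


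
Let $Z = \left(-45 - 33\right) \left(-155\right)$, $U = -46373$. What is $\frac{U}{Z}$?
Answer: $- \frac{46373}{12090} \approx -3.8356$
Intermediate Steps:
$Z = 12090$ ($Z = \left(-78\right) \left(-155\right) = 12090$)
$\frac{U}{Z} = - \frac{46373}{12090}$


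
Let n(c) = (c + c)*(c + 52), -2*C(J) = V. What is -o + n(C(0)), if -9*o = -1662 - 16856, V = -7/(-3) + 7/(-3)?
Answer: -18518/9 ≈ -2057.6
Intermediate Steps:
V = 0 (V = -7*(-⅓) + 7*(-⅓) = 7/3 - 7/3 = 0)
C(J) = 0 (C(J) = -½*0 = 0)
n(c) = 2*c*(52 + c) (n(c) = (2*c)*(52 + c) = 2*c*(52 + c))
o = 18518/9 (o = -(-1662 - 16856)/9 = -⅑*(-18518) = 18518/9 ≈ 2057.6)
-o + n(C(0)) = -1*18518/9 + 2*0*(52 + 0) = -18518/9 + 2*0*52 = -18518/9 + 0 = -18518/9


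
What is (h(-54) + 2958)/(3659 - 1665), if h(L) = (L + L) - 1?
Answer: 2849/1994 ≈ 1.4288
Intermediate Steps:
h(L) = -1 + 2*L (h(L) = 2*L - 1 = -1 + 2*L)
(h(-54) + 2958)/(3659 - 1665) = ((-1 + 2*(-54)) + 2958)/(3659 - 1665) = ((-1 - 108) + 2958)/1994 = (-109 + 2958)*(1/1994) = 2849*(1/1994) = 2849/1994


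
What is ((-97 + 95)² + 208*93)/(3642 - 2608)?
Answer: 9674/517 ≈ 18.712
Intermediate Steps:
((-97 + 95)² + 208*93)/(3642 - 2608) = ((-2)² + 19344)/1034 = (4 + 19344)*(1/1034) = 19348*(1/1034) = 9674/517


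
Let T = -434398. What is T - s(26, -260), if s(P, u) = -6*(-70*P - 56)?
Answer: -445654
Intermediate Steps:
s(P, u) = 336 + 420*P (s(P, u) = -6*(-56 - 70*P) = 336 + 420*P)
T - s(26, -260) = -434398 - (336 + 420*26) = -434398 - (336 + 10920) = -434398 - 1*11256 = -434398 - 11256 = -445654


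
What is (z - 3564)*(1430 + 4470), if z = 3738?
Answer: 1026600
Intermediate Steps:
(z - 3564)*(1430 + 4470) = (3738 - 3564)*(1430 + 4470) = 174*5900 = 1026600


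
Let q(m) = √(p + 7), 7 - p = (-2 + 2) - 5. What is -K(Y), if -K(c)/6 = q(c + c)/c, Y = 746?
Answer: 3*√19/373 ≈ 0.035058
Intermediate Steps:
p = 12 (p = 7 - ((-2 + 2) - 5) = 7 - (0 - 5) = 7 - 1*(-5) = 7 + 5 = 12)
q(m) = √19 (q(m) = √(12 + 7) = √19)
K(c) = -6*√19/c
-K(Y) = -(-6)*√19/746 = -(-3)*√19/373 = 3*√19/373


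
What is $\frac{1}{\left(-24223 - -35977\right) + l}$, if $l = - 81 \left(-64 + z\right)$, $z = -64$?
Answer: $\frac{1}{22122} \approx 4.5204 \cdot 10^{-5}$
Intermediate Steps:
$l = 10368$ ($l = - 81 \left(-64 - 64\right) = \left(-81\right) \left(-128\right) = 10368$)
$\frac{1}{\left(-24223 - -35977\right) + l} = \frac{1}{\left(-24223 - -35977\right) + 10368} = \frac{1}{\left(-24223 + 35977\right) + 10368} = \frac{1}{11754 + 10368} = \frac{1}{22122}$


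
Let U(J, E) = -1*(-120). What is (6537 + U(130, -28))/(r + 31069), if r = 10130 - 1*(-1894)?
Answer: 6657/43093 ≈ 0.15448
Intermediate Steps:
U(J, E) = 120
r = 12024 (r = 10130 + 1894 = 12024)
(6537 + U(130, -28))/(r + 31069) = (6537 + 120)/(12024 + 31069) = 6657/43093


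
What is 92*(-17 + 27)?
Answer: 920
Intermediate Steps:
92*(-17 + 27) = 92*10 = 920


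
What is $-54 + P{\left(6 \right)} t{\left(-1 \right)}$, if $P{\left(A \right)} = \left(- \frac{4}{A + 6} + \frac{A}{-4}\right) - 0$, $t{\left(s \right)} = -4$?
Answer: $- \frac{140}{3} \approx -46.667$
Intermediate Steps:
$P{\left(A \right)} = - \frac{4}{6 + A} - \frac{A}{4}$ ($P{\left(A \right)} = \left(- \frac{4}{6 + A} + A \left(- \frac{1}{4}\right)\right) + 0 = \left(- \frac{4}{6 + A} - \frac{A}{4}\right) + 0 = - \frac{4}{6 + A} - \frac{A}{4}$)
$-54 + P{\left(6 \right)} t{\left(-1 \right)} = -54 + \frac{-16 - 6^{2} - 36}{4 \left(6 + 6\right)} \left(-4\right) = -54 + \frac{-16 - 36 - 36}{4 \cdot 12} \left(-4\right) = -54 + \frac{1}{4} \cdot \frac{1}{12} \left(-16 - 36 - 36\right) \left(-4\right) = -54 + \frac{1}{4} \cdot \frac{1}{12} \left(-88\right) \left(-4\right) = -54 - - \frac{22}{3} = -54 + \frac{22}{3} = - \frac{140}{3}$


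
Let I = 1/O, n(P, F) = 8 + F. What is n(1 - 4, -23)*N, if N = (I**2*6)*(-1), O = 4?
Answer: 45/8 ≈ 5.6250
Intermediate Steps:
I = 1/4 ≈ 0.25000
N = -3/8 (N = ((1/4)**2*6)*(-1) = ((1/16)*6)*(-1) = (3/8)*(-1) = -3/8 ≈ -0.37500)
n(1 - 4, -23)*N = (8 - 23)*(-3/8) = -15*(-3/8) = 45/8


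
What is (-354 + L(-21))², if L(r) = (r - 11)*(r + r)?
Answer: 980100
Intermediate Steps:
L(r) = 2*r*(-11 + r) (L(r) = (-11 + r)*(2*r) = 2*r*(-11 + r))
(-354 + L(-21))² = (-354 + 2*(-21)*(-11 - 21))² = (-354 + 2*(-21)*(-32))² = (-354 + 1344)² = 990² = 980100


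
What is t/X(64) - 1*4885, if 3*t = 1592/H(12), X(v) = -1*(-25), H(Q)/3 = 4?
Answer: -1098727/225 ≈ -4883.2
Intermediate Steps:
H(Q) = 12 (H(Q) = 3*4 = 12)
X(v) = 25
t = 398/9 (t = (1592/12)/3 = (1592*(1/12))/3 = (⅓)*(398/3) = 398/9 ≈ 44.222)
t/X(64) - 1*4885 = (398/9)/25 - 1*4885 = (398/9)*(1/25) - 4885 = 398/225 - 4885 = -1098727/225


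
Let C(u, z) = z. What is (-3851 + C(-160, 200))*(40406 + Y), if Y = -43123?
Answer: 9919767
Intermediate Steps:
(-3851 + C(-160, 200))*(40406 + Y) = (-3851 + 200)*(40406 - 43123) = -3651*(-2717) = 9919767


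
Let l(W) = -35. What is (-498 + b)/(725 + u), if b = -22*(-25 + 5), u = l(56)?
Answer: -29/345 ≈ -0.084058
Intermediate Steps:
u = -35
b = 440 (b = -22*(-20) = 440)
(-498 + b)/(725 + u) = (-498 + 440)/(725 - 35) = -58/690 = -58*1/690 = -29/345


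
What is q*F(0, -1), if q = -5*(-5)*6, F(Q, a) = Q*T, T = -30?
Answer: 0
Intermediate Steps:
T = -30 (T = -5*6 = -30)
F(Q, a) = -30*Q (F(Q, a) = Q*(-30) = -30*Q)
q = 150 (q = 25*6 = 150)
q*F(0, -1) = 150*(-30*0) = 150*0 = 0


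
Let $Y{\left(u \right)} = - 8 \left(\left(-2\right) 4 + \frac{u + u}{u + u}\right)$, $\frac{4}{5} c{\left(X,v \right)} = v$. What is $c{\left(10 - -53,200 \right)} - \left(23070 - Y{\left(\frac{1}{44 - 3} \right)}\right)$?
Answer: $-22764$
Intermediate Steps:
$c{\left(X,v \right)} = \frac{5 v}{4}$
$Y{\left(u \right)} = 56$ ($Y{\left(u \right)} = - 8 \left(-8 + \frac{2 u}{2 u}\right) = - 8 \left(-8 + 2 u \frac{1}{2 u}\right) = - 8 \left(-8 + 1\right) = \left(-8\right) \left(-7\right) = 56$)
$c{\left(10 - -53,200 \right)} - \left(23070 - Y{\left(\frac{1}{44 - 3} \right)}\right) = \frac{5}{4} \cdot 200 - \left(23070 - 56\right) = 250 - \left(23070 - 56\right) = 250 - 23014 = -22764$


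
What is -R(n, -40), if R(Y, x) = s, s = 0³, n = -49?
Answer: 0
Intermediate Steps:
s = 0
R(Y, x) = 0
-R(n, -40) = -1*0 = 0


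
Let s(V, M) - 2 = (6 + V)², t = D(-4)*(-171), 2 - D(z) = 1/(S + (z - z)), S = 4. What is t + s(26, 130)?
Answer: 2907/4 ≈ 726.75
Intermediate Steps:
D(z) = 7/4 (D(z) = 2 - 1/(4 + (z - z)) = 2 - 1/(4 + 0) = 2 - 1/4 = 2 - 1*¼ = 2 - ¼ = 7/4)
t = -1197/4 (t = (7/4)*(-171) = -1197/4 ≈ -299.25)
s(V, M) = 2 + (6 + V)²
t + s(26, 130) = -1197/4 + (2 + (6 + 26)²) = -1197/4 + (2 + 32²) = -1197/4 + (2 + 1024) = -1197/4 + 1026 = 2907/4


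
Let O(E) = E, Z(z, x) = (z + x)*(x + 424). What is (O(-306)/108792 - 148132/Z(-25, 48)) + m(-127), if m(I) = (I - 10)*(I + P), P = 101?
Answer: 29102547101/8201708 ≈ 3548.4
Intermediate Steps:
Z(z, x) = (424 + x)*(x + z) (Z(z, x) = (x + z)*(424 + x) = (424 + x)*(x + z))
m(I) = (-10 + I)*(101 + I) (m(I) = (I - 10)*(I + 101) = (-10 + I)*(101 + I))
(O(-306)/108792 - 148132/Z(-25, 48)) + m(-127) = (-306/108792 - 148132/(48² + 424*48 + 424*(-25) + 48*(-25))) + (-1010 + (-127)² + 91*(-127)) = (-306*1/108792 - 148132/(2304 + 20352 - 10600 - 1200)) + (-1010 + 16129 - 11557) = (-17/6044 - 148132/10856) + 3562 = (-17/6044 - 148132*1/10856) + 3562 = (-17/6044 - 37033/2714) + 3562 = -111936795/8201708 + 3562 = 29102547101/8201708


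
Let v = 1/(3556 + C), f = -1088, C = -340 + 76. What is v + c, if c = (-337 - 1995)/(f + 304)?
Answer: 239929/80654 ≈ 2.9748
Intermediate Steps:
C = -264
c = 583/196 (c = (-337 - 1995)/(-1088 + 304) = -2332/(-784) = -2332*(-1/784) = 583/196 ≈ 2.9745)
v = 1/3292 (v = 1/(3556 - 264) = 1/3292 ≈ 0.00030377)
v + c = 1/3292 + 583/196 = 239929/80654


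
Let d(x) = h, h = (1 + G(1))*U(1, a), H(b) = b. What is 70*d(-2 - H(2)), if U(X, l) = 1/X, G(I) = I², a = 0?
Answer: 140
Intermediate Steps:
h = 2 (h = (1 + 1²)/1 = (1 + 1)*1 = 2*1 = 2)
d(x) = 2
70*d(-2 - H(2)) = 70*2 = 140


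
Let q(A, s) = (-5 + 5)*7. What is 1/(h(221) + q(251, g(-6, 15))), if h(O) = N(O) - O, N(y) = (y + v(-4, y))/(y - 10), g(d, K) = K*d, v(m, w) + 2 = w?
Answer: -211/46191 ≈ -0.0045680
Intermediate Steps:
v(m, w) = -2 + w
N(y) = (-2 + 2*y)/(-10 + y) (N(y) = (y + (-2 + y))/(y - 10) = (-2 + 2*y)/(-10 + y))
q(A, s) = 0 (q(A, s) = 0*7 = 0)
h(O) = -O + 2*(-1 + O)/(-10 + O) (h(O) = 2*(-1 + O)/(-10 + O) - O = -O + 2*(-1 + O)/(-10 + O))
1/(h(221) + q(251, g(-6, 15))) = 1/((-2 - 1*221² + 12*221)/(-10 + 221) + 0) = 1/((-2 - 1*48841 + 2652)/211 + 0) = 1/((-2 - 48841 + 2652)/211 + 0) = 1/((1/211)*(-46191) + 0) = 1/(-46191/211 + 0) = 1/(-46191/211) = -211/46191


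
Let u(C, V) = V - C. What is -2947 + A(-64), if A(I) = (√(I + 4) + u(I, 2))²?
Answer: 1349 + 264*I*√15 ≈ 1349.0 + 1022.5*I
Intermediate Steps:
A(I) = (2 + √(4 + I) - I)² (A(I) = (√(I + 4) + (2 - I))² = (√(4 + I) + (2 - I))² = (2 + √(4 + I) - I)²)
-2947 + A(-64) = -2947 + (2 + √(4 - 64) - 1*(-64))² = -2947 + (2 + √(-60) + 64)² = -2947 + (2 + 2*I*√15 + 64)² = -2947 + (66 + 2*I*√15)²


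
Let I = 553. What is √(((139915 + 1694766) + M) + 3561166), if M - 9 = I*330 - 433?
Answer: √5577913 ≈ 2361.8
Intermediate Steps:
M = 182066 (M = 9 + (553*330 - 433) = 9 + (182490 - 433) = 9 + 182057 = 182066)
√(((139915 + 1694766) + M) + 3561166) = √(((139915 + 1694766) + 182066) + 3561166) = √((1834681 + 182066) + 3561166) = √(2016747 + 3561166) = √5577913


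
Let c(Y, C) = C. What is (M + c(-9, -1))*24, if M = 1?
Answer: 0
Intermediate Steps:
(M + c(-9, -1))*24 = (1 - 1)*24 = 0*24 = 0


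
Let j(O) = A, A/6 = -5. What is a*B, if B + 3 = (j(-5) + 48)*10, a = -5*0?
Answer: 0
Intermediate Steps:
A = -30 (A = 6*(-5) = -30)
a = 0
j(O) = -30
B = 177 (B = -3 + (-30 + 48)*10 = -3 + 18*10 = -3 + 180 = 177)
a*B = 0*177 = 0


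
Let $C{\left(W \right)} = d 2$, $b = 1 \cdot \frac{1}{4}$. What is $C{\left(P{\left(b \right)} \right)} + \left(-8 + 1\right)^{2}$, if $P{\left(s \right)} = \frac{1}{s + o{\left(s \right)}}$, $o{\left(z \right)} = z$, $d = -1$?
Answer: $47$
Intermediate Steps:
$b = \frac{1}{4}$ ($b = 1 \cdot \frac{1}{4} = \frac{1}{4} \approx 0.25$)
$P{\left(s \right)} = \frac{1}{2 s}$ ($P{\left(s \right)} = \frac{1}{s + s} = \frac{1}{2 s}$)
$C{\left(W \right)} = -2$ ($C{\left(W \right)} = \left(-1\right) 2 = -2$)
$C{\left(P{\left(b \right)} \right)} + \left(-8 + 1\right)^{2} = -2 + \left(-8 + 1\right)^{2} = -2 + \left(-7\right)^{2} = -2 + 49 = 47$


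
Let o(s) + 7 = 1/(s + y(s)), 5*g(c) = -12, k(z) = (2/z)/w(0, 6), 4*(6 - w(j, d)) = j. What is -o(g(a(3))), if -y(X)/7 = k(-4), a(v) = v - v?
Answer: 823/109 ≈ 7.5505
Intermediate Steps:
w(j, d) = 6 - j/4
k(z) = 1/(3*z) (k(z) = (2/z)/(6 - ¼*0) = (2/z)/(6 + 0) = (2/z)/6 = (2/z)*(⅙) = 1/(3*z))
a(v) = 0
y(X) = 7/12 (y(X) = -7/(3*(-4)) = -7*(-1)/(3*4) = -7*(-1/12) = 7/12)
g(c) = -12/5 (g(c) = (⅕)*(-12) = -12/5)
o(s) = -7 + 1/(7/12 + s) (o(s) = -7 + 1/(s + 7/12) = -7 + 1/(7/12 + s))
-o(g(a(3))) = -(-37 - 84*(-12/5))/(7 + 12*(-12/5)) = -(-37 + 1008/5)/(7 - 144/5) = -823/((-109/5)*5) = -(-5)*823/(109*5) = -1*(-823/109) = 823/109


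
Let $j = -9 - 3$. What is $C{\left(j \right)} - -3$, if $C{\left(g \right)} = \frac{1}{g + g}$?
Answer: $\frac{71}{24} \approx 2.9583$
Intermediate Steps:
$j = -12$ ($j = -9 - 3 = -12$)
$C{\left(g \right)} = \frac{1}{2 g}$
$C{\left(j \right)} - -3 = \frac{1}{2 \left(-12\right)} - -3 = \frac{1}{2} \left(- \frac{1}{12}\right) + 3 = - \frac{1}{24} + 3 = \frac{71}{24}$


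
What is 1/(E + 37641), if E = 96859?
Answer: 1/134500 ≈ 7.4349e-6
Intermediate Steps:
1/(E + 37641) = 1/(96859 + 37641) = 1/134500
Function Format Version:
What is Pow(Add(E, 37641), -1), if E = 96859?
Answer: Rational(1, 134500) ≈ 7.4349e-6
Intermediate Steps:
Pow(Add(E, 37641), -1) = Pow(Add(96859, 37641), -1) = Pow(134500, -1) = Rational(1, 134500)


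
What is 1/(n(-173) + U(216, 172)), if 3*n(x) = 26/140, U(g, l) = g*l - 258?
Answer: 210/7747753 ≈ 2.7105e-5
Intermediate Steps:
U(g, l) = -258 + g*l
n(x) = 13/210 (n(x) = (26/140)/3 = (26*(1/140))/3 = (⅓)*(13/70) = 13/210)
1/(n(-173) + U(216, 172)) = 1/(13/210 + (-258 + 216*172)) = 1/(13/210 + (-258 + 37152)) = 1/(13/210 + 36894) = 1/(7747753/210) = 210/7747753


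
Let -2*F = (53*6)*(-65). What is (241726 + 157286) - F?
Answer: 388677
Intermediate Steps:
F = 10335 (F = -53*6*(-65)/2 = -159*(-65) = -½*(-20670) = 10335)
(241726 + 157286) - F = (241726 + 157286) - 1*10335 = 399012 - 10335 = 388677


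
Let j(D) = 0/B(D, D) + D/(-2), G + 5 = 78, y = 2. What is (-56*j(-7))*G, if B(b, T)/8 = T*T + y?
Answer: -14308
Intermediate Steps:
G = 73 (G = -5 + 78 = 73)
B(b, T) = 16 + 8*T**2 (B(b, T) = 8*(T*T + 2) = 8*(T**2 + 2) = 8*(2 + T**2) = 16 + 8*T**2)
j(D) = -D/2 (j(D) = 0/(16 + 8*D**2) + D/(-2) = 0 + D*(-1/2) = 0 - D/2 = -D/2)
(-56*j(-7))*G = -(-28)*(-7)*73 = -56*7/2*73 = -196*73 = -14308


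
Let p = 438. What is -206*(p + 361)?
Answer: -164594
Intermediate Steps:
-206*(p + 361) = -206*(438 + 361) = -206*799 = -164594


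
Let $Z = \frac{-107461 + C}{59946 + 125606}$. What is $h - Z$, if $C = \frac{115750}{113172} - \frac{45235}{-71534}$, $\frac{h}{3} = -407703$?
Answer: $- \frac{229663569414148329307}{187770409798512} \approx -1.2231 \cdot 10^{6}$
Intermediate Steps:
$h = -1223109$ ($h = 3 \left(-407703\right) = -1223109$)
$C = \frac{1674924490}{1011955731}$ ($C = 115750 \cdot \frac{1}{113172} - - \frac{45235}{71534} = \frac{57875}{56586} + \frac{45235}{71534} = \frac{1674924490}{1011955731} \approx 1.6551$)
$Z = - \frac{108744099884501}{187770409798512}$ ($Z = \frac{-107461 + \frac{1674924490}{1011955731}}{59946 + 125606} = - \frac{108744099884501}{1011955731 \cdot 185552} = \left(- \frac{108744099884501}{1011955731}\right) \frac{1}{185552} = - \frac{108744099884501}{187770409798512} \approx -0.57913$)
$h - Z = -1223109 - - \frac{108744099884501}{187770409798512} = -1223109 + \frac{108744099884501}{187770409798512} = - \frac{229663569414148329307}{187770409798512}$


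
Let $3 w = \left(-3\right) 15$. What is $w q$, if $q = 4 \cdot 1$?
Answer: $-60$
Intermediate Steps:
$w = -15$ ($w = \frac{\left(-3\right) 15}{3} = \frac{1}{3} \left(-45\right) = -15$)
$q = 4$
$w q = \left(-15\right) 4 = -60$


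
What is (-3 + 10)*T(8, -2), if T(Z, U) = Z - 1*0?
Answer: 56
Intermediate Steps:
T(Z, U) = Z (T(Z, U) = Z + 0 = Z)
(-3 + 10)*T(8, -2) = (-3 + 10)*8 = 7*8 = 56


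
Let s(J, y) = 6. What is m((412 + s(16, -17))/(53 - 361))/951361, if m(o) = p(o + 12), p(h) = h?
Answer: 149/13319054 ≈ 1.1187e-5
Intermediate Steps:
m(o) = 12 + o (m(o) = o + 12 = 12 + o)
m((412 + s(16, -17))/(53 - 361))/951361 = (12 + (412 + 6)/(53 - 361))/951361 = (12 + 418/(-308))*(1/951361) = (12 + 418*(-1/308))*(1/951361) = (12 - 19/14)*(1/951361) = (149/14)*(1/951361) = 149/13319054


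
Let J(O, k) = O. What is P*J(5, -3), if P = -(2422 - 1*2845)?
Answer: 2115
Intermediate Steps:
P = 423 (P = -(2422 - 2845) = -1*(-423) = 423)
P*J(5, -3) = 423*5 = 2115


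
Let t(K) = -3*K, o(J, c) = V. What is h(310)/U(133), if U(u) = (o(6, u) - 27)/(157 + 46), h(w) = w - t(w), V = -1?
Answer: -8990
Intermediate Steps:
o(J, c) = -1
h(w) = 4*w (h(w) = w - (-3)*w = w + 3*w = 4*w)
U(u) = -4/29 (U(u) = (-1 - 27)/(157 + 46) = -28/203 = -28*1/203 = -4/29)
h(310)/U(133) = (4*310)/(-4/29) = 1240*(-29/4) = -8990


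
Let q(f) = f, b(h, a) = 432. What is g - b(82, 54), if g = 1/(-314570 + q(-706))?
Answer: -136199233/315276 ≈ -432.00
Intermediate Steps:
g = -1/315276 (g = 1/(-314570 - 706) = 1/(-315276) = -1/315276 ≈ -3.1718e-6)
g - b(82, 54) = -1/315276 - 1*432 = -1/315276 - 432 = -136199233/315276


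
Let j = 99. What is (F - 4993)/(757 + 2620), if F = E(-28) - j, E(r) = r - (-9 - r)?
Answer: -5139/3377 ≈ -1.5218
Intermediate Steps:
E(r) = 9 + 2*r (E(r) = r + (9 + r) = 9 + 2*r)
F = -146 (F = (9 + 2*(-28)) - 1*99 = (9 - 56) - 99 = -47 - 99 = -146)
(F - 4993)/(757 + 2620) = (-146 - 4993)/(757 + 2620) = -5139/3377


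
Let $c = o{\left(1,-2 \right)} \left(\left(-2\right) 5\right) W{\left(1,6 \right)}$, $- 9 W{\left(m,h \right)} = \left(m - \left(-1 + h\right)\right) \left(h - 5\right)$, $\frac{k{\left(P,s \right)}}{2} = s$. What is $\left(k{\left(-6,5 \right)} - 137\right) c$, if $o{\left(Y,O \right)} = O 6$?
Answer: $- \frac{20320}{3} \approx -6773.3$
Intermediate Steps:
$k{\left(P,s \right)} = 2 s$
$W{\left(m,h \right)} = - \frac{\left(-5 + h\right) \left(1 + m - h\right)}{9}$ ($W{\left(m,h \right)} = - \frac{\left(m - \left(-1 + h\right)\right) \left(h - 5\right)}{9} = - \frac{\left(1 + m - h\right) \left(-5 + h\right)}{9} = - \frac{\left(-5 + h\right) \left(1 + m - h\right)}{9}$)
$o{\left(Y,O \right)} = 6 O$
$c = \frac{160}{3}$ ($c = 6 \left(-2\right) \left(\left(-2\right) 5\right) \left(\frac{5}{9} - 4 + \frac{6^{2}}{9} + \frac{5}{9} \cdot 1 - \frac{2}{3} \cdot 1\right) = \left(-12\right) \left(-10\right) \left(\frac{5}{9} - 4 + \frac{1}{9} \cdot 36 + \frac{5}{9} - \frac{2}{3}\right) = 120 \left(\frac{5}{9} - 4 + 4 + \frac{5}{9} - \frac{2}{3}\right) = 120 \cdot \frac{4}{9} = \frac{160}{3} \approx 53.333$)
$\left(k{\left(-6,5 \right)} - 137\right) c = \left(2 \cdot 5 - 137\right) \frac{160}{3} = \left(10 - 137\right) \frac{160}{3} = \left(-127\right) \frac{160}{3} = - \frac{20320}{3}$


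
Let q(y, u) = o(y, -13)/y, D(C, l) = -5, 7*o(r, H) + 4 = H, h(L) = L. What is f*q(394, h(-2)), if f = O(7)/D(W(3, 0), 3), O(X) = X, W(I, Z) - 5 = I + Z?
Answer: 17/1970 ≈ 0.0086294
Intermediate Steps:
W(I, Z) = 5 + I + Z (W(I, Z) = 5 + (I + Z) = 5 + I + Z)
o(r, H) = -4/7 + H/7
q(y, u) = -17/(7*y) (q(y, u) = (-4/7 + (1/7)*(-13))/y = (-4/7 - 13/7)/y = -17/(7*y))
f = -7/5 (f = 7/(-5) = 7*(-1/5) = -7/5 ≈ -1.4000)
f*q(394, h(-2)) = -(-17)/(5*394) = -7/5*(-17/2758) = 17/1970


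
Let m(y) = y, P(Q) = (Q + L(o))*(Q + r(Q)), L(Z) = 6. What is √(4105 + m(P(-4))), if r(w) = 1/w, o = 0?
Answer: √16386/2 ≈ 64.004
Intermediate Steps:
P(Q) = (6 + Q)*(Q + 1/Q) (P(Q) = (Q + 6)*(Q + 1/Q) = (6 + Q)*(Q + 1/Q))
√(4105 + m(P(-4))) = √(4105 + (1 + (-4)² + 6*(-4) + 6/(-4))) = √(4105 + (1 + 16 - 24 + 6*(-¼))) = √(4105 + (1 + 16 - 24 - 3/2)) = √(4105 - 17/2) = √(8193/2) = √16386/2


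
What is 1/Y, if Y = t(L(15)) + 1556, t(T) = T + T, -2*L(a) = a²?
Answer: 1/1331 ≈ 0.00075131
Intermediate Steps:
L(a) = -a²/2
t(T) = 2*T
Y = 1331 (Y = 2*(-½*15²) + 1556 = 2*(-½*225) + 1556 = 2*(-225/2) + 1556 = -225 + 1556 = 1331)
1/Y = 1/1331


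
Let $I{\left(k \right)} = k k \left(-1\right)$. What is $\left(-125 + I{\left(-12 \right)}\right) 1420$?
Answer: $-381980$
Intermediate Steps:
$I{\left(k \right)} = - k^{2}$ ($I{\left(k \right)} = k^{2} \left(-1\right) = - k^{2}$)
$\left(-125 + I{\left(-12 \right)}\right) 1420 = \left(-125 - \left(-12\right)^{2}\right) 1420 = \left(-125 - 144\right) 1420 = \left(-269\right) 1420 = -381980$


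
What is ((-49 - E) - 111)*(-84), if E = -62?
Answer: 8232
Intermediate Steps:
((-49 - E) - 111)*(-84) = ((-49 - 1*(-62)) - 111)*(-84) = ((-49 + 62) - 111)*(-84) = (13 - 111)*(-84) = -98*(-84) = 8232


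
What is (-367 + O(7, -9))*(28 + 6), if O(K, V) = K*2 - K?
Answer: -12240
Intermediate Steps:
O(K, V) = K (O(K, V) = 2*K - K = K)
(-367 + O(7, -9))*(28 + 6) = (-367 + 7)*(28 + 6) = -360*34 = -12240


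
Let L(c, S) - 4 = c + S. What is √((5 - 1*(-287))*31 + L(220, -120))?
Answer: 2*√2289 ≈ 95.687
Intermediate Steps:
L(c, S) = 4 + S + c (L(c, S) = 4 + (c + S) = 4 + (S + c) = 4 + S + c)
√((5 - 1*(-287))*31 + L(220, -120)) = √((5 - 1*(-287))*31 + (4 - 120 + 220)) = √((5 + 287)*31 + 104) = √(292*31 + 104) = √(9052 + 104) = √9156 = 2*√2289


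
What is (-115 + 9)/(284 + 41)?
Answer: -106/325 ≈ -0.32615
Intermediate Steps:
(-115 + 9)/(284 + 41) = -106/325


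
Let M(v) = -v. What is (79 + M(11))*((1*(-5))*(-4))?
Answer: 1360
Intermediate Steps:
(79 + M(11))*((1*(-5))*(-4)) = (79 - 1*11)*((1*(-5))*(-4)) = (79 - 11)*(-5*(-4)) = 68*20 = 1360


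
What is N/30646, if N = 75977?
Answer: 6907/2786 ≈ 2.4792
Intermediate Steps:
N/30646 = 75977/30646 = 75977*(1/30646) = 6907/2786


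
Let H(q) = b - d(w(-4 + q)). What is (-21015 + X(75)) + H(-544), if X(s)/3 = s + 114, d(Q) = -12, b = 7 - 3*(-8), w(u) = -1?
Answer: -20405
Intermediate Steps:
b = 31 (b = 7 + 24 = 31)
X(s) = 342 + 3*s (X(s) = 3*(s + 114) = 3*(114 + s) = 342 + 3*s)
H(q) = 43 (H(q) = 31 - 1*(-12) = 31 + 12 = 43)
(-21015 + X(75)) + H(-544) = (-21015 + (342 + 3*75)) + 43 = (-21015 + (342 + 225)) + 43 = (-21015 + 567) + 43 = -20448 + 43 = -20405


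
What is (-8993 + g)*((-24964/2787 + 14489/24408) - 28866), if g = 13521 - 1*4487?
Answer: -26843811941935/22675032 ≈ -1.1838e+6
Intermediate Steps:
g = 9034 (g = 13521 - 4487 = 9034)
(-8993 + g)*((-24964/2787 + 14489/24408) - 28866) = (-8993 + 9034)*((-24964/2787 + 14489/24408) - 28866) = 41*((-24964*1/2787 + 14489*(1/24408)) - 28866) = 41*((-24964/2787 + 14489/24408) - 28866) = 41*(-189646823/22675032 - 28866) = 41*(-654727120535/22675032) = -26843811941935/22675032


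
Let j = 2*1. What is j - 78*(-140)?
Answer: 10922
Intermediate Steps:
j = 2
j - 78*(-140) = 2 - 78*(-140) = 2 + 10920 = 10922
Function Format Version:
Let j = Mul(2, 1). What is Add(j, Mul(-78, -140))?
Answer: 10922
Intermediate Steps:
j = 2
Add(j, Mul(-78, -140)) = Add(2, Mul(-78, -140)) = Add(2, 10920) = 10922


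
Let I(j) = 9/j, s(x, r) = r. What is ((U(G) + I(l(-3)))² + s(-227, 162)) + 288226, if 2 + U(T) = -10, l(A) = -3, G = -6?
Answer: 288613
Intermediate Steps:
U(T) = -12 (U(T) = -2 - 10 = -12)
((U(G) + I(l(-3)))² + s(-227, 162)) + 288226 = ((-12 + 9/(-3))² + 162) + 288226 = ((-12 + 9*(-⅓))² + 162) + 288226 = ((-12 - 3)² + 162) + 288226 = ((-15)² + 162) + 288226 = (225 + 162) + 288226 = 387 + 288226 = 288613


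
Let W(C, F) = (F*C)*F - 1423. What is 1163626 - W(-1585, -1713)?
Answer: 4652139914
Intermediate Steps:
W(C, F) = -1423 + C*F**2 (W(C, F) = (C*F)*F - 1423 = C*F**2 - 1423 = -1423 + C*F**2)
1163626 - W(-1585, -1713) = 1163626 - (-1423 - 1585*(-1713)**2) = 1163626 - (-1423 - 1585*2934369) = 1163626 - (-1423 - 4650974865) = 1163626 - 1*(-4650976288) = 1163626 + 4650976288 = 4652139914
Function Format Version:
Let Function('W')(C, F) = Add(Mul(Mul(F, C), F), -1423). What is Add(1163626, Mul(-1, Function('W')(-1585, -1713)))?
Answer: 4652139914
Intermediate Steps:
Function('W')(C, F) = Add(-1423, Mul(C, Pow(F, 2))) (Function('W')(C, F) = Add(Mul(Mul(C, F), F), -1423) = Add(Mul(C, Pow(F, 2)), -1423) = Add(-1423, Mul(C, Pow(F, 2))))
Add(1163626, Mul(-1, Function('W')(-1585, -1713))) = Add(1163626, Mul(-1, Add(-1423, Mul(-1585, Pow(-1713, 2))))) = Add(1163626, Mul(-1, Add(-1423, Mul(-1585, 2934369)))) = Add(1163626, Mul(-1, Add(-1423, -4650974865))) = Add(1163626, Mul(-1, -4650976288)) = Add(1163626, 4650976288) = 4652139914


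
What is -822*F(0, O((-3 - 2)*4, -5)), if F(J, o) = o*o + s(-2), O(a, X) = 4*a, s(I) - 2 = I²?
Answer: -5265732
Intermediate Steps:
s(I) = 2 + I²
F(J, o) = 6 + o² (F(J, o) = o*o + (2 + (-2)²) = o² + (2 + 4) = o² + 6 = 6 + o²)
-822*F(0, O((-3 - 2)*4, -5)) = -822*(6 + (4*((-3 - 2)*4))²) = -822*(6 + (4*(-5*4))²) = -822*(6 + (4*(-20))²) = -822*(6 + (-80)²) = -822*(6 + 6400) = -822*6406 = -5265732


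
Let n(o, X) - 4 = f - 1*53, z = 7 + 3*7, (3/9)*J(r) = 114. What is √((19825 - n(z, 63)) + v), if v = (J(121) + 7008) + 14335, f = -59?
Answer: √41618 ≈ 204.00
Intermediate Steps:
J(r) = 342 (J(r) = 3*114 = 342)
z = 28 (z = 7 + 21 = 28)
n(o, X) = -108 (n(o, X) = 4 + (-59 - 1*53) = 4 + (-59 - 53) = 4 - 112 = -108)
v = 21685 (v = (342 + 7008) + 14335 = 7350 + 14335 = 21685)
√((19825 - n(z, 63)) + v) = √((19825 - 1*(-108)) + 21685) = √((19825 + 108) + 21685) = √(19933 + 21685) = √41618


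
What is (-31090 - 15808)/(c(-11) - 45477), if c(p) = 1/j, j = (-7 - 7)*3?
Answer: 1969716/1910035 ≈ 1.0312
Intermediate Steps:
j = -42 (j = -14*3 = -42)
c(p) = -1/42 (c(p) = 1/(-42) = -1/42)
(-31090 - 15808)/(c(-11) - 45477) = (-31090 - 15808)/(-1/42 - 45477) = -46898/(-1910035/42) = -46898*(-42/1910035) = 1969716/1910035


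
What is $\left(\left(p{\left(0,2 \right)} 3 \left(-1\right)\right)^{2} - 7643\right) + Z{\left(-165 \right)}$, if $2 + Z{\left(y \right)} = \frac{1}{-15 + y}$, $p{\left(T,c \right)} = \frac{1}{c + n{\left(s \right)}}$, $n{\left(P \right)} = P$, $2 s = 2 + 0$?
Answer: $- \frac{1375921}{180} \approx -7644.0$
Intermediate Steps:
$s = 1$ ($s = \frac{2 + 0}{2} = \frac{1}{2} \cdot 2 = 1$)
$p{\left(T,c \right)} = \frac{1}{1 + c}$ ($p{\left(T,c \right)} = \frac{1}{c + 1} = \frac{1}{1 + c}$)
$Z{\left(y \right)} = -2 + \frac{1}{-15 + y}$
$\left(\left(p{\left(0,2 \right)} 3 \left(-1\right)\right)^{2} - 7643\right) + Z{\left(-165 \right)} = \left(\left(\frac{1}{1 + 2} \cdot 3 \left(-1\right)\right)^{2} - 7643\right) + \frac{31 - -330}{-15 - 165} = \left(\left(\frac{1}{3} \cdot 3 \left(-1\right)\right)^{2} - 7643\right) + \frac{31 + 330}{-180} = \left(\left(\frac{1}{3} \cdot 3 \left(-1\right)\right)^{2} - 7643\right) - \frac{361}{180} = \left(\left(1 \left(-1\right)\right)^{2} - 7643\right) - \frac{361}{180} = \left(\left(-1\right)^{2} - 7643\right) - \frac{361}{180} = \left(1 - 7643\right) - \frac{361}{180} = -7642 - \frac{361}{180} = - \frac{1375921}{180}$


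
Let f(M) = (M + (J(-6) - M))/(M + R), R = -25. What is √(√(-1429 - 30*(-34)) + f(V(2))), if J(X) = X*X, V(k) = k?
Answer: √(-828 + 529*I*√409)/23 ≈ 3.0593 + 3.3053*I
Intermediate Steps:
J(X) = X²
f(M) = 36/(-25 + M) (f(M) = (M + ((-6)² - M))/(M - 25) = (M + (36 - M))/(-25 + M) = 36/(-25 + M))
√(√(-1429 - 30*(-34)) + f(V(2))) = √(√(-1429 - 30*(-34)) + 36/(-25 + 2)) = √(√(-1429 + 1020) + 36/(-23)) = √(√(-409) + 36*(-1/23)) = √(I*√409 - 36/23) = √(-36/23 + I*√409)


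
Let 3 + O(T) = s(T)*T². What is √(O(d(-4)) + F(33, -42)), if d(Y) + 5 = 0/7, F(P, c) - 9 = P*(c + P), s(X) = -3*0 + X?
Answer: 4*I*√26 ≈ 20.396*I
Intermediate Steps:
s(X) = X (s(X) = 0 + X = X)
F(P, c) = 9 + P*(P + c) (F(P, c) = 9 + P*(c + P) = 9 + P*(P + c))
d(Y) = -5 (d(Y) = -5 + 0/7 = -5 + 0*(⅐) = -5 + 0 = -5)
O(T) = -3 + T³ (O(T) = -3 + T*T² = -3 + T³)
√(O(d(-4)) + F(33, -42)) = √((-3 + (-5)³) + (9 + 33² + 33*(-42))) = √((-3 - 125) + (9 + 1089 - 1386)) = √(-128 - 288) = √(-416) = 4*I*√26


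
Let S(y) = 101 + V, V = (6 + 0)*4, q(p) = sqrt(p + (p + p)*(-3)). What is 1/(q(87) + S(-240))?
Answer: 25/3212 - I*sqrt(435)/16060 ≈ 0.0077833 - 0.0012987*I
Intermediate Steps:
q(p) = sqrt(5)*sqrt(-p) (q(p) = sqrt(p + (2*p)*(-3)) = sqrt(p - 6*p) = sqrt(-5*p) = sqrt(5)*sqrt(-p))
V = 24 (V = 6*4 = 24)
S(y) = 125 (S(y) = 101 + 24 = 125)
1/(q(87) + S(-240)) = 1/(sqrt(5)*sqrt(-1*87) + 125) = 1/(sqrt(5)*sqrt(-87) + 125) = 1/(sqrt(5)*(I*sqrt(87)) + 125) = 1/(I*sqrt(435) + 125) = 1/(125 + I*sqrt(435))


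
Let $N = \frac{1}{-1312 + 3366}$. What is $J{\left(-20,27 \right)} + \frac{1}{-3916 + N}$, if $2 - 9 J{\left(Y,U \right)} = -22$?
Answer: $\frac{64341542}{24130389} \approx 2.6664$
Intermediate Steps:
$N = \frac{1}{2054} \approx 0.00048685$
$J{\left(Y,U \right)} = \frac{8}{3}$ ($J{\left(Y,U \right)} = \frac{2}{9} - - \frac{22}{9} = \frac{2}{9} + \frac{22}{9} = \frac{8}{3}$)
$J{\left(-20,27 \right)} + \frac{1}{-3916 + N} = \frac{8}{3} + \frac{1}{-3916 + \frac{1}{2054}} = \frac{8}{3} + \frac{1}{- \frac{8043463}{2054}} = \frac{8}{3} - \frac{2054}{8043463} = \frac{64341542}{24130389}$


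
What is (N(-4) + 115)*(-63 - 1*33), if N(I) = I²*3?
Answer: -15648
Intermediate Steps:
N(I) = 3*I²
(N(-4) + 115)*(-63 - 1*33) = (3*(-4)² + 115)*(-63 - 1*33) = (3*16 + 115)*(-63 - 33) = (48 + 115)*(-96) = 163*(-96) = -15648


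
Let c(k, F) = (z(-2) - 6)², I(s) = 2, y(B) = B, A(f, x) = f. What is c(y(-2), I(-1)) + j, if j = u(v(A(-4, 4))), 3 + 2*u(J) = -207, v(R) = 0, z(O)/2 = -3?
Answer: 39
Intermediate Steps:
z(O) = -6 (z(O) = 2*(-3) = -6)
u(J) = -105 (u(J) = -3/2 + (½)*(-207) = -3/2 - 207/2 = -105)
j = -105
c(k, F) = 144 (c(k, F) = (-6 - 6)² = (-12)² = 144)
c(y(-2), I(-1)) + j = 144 - 105 = 39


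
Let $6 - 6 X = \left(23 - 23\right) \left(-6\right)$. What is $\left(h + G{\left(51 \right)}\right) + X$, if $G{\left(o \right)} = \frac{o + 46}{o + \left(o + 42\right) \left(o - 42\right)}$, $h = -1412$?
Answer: $- \frac{1252871}{888} \approx -1410.9$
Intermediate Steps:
$G{\left(o \right)} = \frac{46 + o}{o + \left(-42 + o\right) \left(42 + o\right)}$ ($G{\left(o \right)} = \frac{46 + o}{o + \left(42 + o\right) \left(-42 + o\right)} = \frac{46 + o}{o + \left(-42 + o\right) \left(42 + o\right)}$)
$X = 1$ ($X = 1 - \frac{\left(23 - 23\right) \left(-6\right)}{6} = 1 - \frac{0 \left(-6\right)}{6} = 1 - 0 = 1 + 0 = 1$)
$\left(h + G{\left(51 \right)}\right) + X = \left(-1412 + \frac{46 + 51}{-1764 + 51 + 51^{2}}\right) + 1 = \left(-1412 + \frac{1}{-1764 + 51 + 2601} \cdot 97\right) + 1 = \left(-1412 + \frac{1}{888} \cdot 97\right) + 1 = \left(-1412 + \frac{97}{888}\right) + 1 = - \frac{1253759}{888} + 1 = - \frac{1252871}{888}$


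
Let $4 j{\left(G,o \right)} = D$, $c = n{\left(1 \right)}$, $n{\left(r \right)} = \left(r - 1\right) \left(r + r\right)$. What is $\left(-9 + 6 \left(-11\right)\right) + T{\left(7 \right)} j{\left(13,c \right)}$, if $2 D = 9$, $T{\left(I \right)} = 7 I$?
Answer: $- \frac{159}{8} \approx -19.875$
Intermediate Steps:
$n{\left(r \right)} = 2 r \left(-1 + r\right)$ ($n{\left(r \right)} = \left(-1 + r\right) 2 r = 2 r \left(-1 + r\right)$)
$c = 0$ ($c = 2 \cdot 1 \left(-1 + 1\right) = 2 \cdot 1 \cdot 0 = 0$)
$D = \frac{9}{2}$ ($D = \frac{1}{2} \cdot 9 = \frac{9}{2} \approx 4.5$)
$j{\left(G,o \right)} = \frac{9}{8}$ ($j{\left(G,o \right)} = \frac{1}{4} \cdot \frac{9}{2} = \frac{9}{8}$)
$\left(-9 + 6 \left(-11\right)\right) + T{\left(7 \right)} j{\left(13,c \right)} = \left(-9 + 6 \left(-11\right)\right) + 7 \cdot 7 \cdot \frac{9}{8} = \left(-9 - 66\right) + 49 \cdot \frac{9}{8} = -75 + \frac{441}{8} = - \frac{159}{8}$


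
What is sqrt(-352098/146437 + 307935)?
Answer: 3*sqrt(733693715956021)/146437 ≈ 554.92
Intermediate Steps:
sqrt(-352098/146437 + 307935) = sqrt(45092725497/146437) = 3*sqrt(733693715956021)/146437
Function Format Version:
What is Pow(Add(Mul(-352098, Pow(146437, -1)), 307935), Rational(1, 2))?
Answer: Mul(Rational(3, 146437), Pow(733693715956021, Rational(1, 2))) ≈ 554.92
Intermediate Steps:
Pow(Add(Mul(-352098, Pow(146437, -1)), 307935), Rational(1, 2)) = Pow(Add(Mul(-352098, Rational(1, 146437)), 307935), Rational(1, 2)) = Pow(Add(Rational(-352098, 146437), 307935), Rational(1, 2)) = Pow(Rational(45092725497, 146437), Rational(1, 2)) = Mul(Rational(3, 146437), Pow(733693715956021, Rational(1, 2)))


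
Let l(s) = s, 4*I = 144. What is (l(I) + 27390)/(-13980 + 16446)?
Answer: 4571/411 ≈ 11.122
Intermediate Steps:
I = 36 (I = (¼)*144 = 36)
(l(I) + 27390)/(-13980 + 16446) = (36 + 27390)/(-13980 + 16446) = 27426/2466 = 27426*(1/2466) = 4571/411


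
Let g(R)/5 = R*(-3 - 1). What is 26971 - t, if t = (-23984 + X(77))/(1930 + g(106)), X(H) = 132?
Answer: 2550319/95 ≈ 26845.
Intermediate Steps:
g(R) = -20*R (g(R) = 5*(R*(-3 - 1)) = 5*(R*(-4)) = 5*(-4*R) = -20*R)
t = 11926/95 (t = (-23984 + 132)/(1930 - 20*106) = -23852/(1930 - 2120) = -23852/(-190) = -23852*(-1/190) = 11926/95 ≈ 125.54)
26971 - t = 26971 - 1*11926/95 = 26971 - 11926/95 = 2550319/95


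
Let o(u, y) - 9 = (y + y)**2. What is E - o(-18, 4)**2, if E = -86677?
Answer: -92006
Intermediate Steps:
o(u, y) = 9 + 4*y**2 (o(u, y) = 9 + (y + y)**2 = 9 + (2*y)**2 = 9 + 4*y**2)
E - o(-18, 4)**2 = -86677 - (9 + 4*4**2)**2 = -86677 - (9 + 4*16)**2 = -86677 - (9 + 64)**2 = -86677 - 1*73**2 = -86677 - 1*5329 = -86677 - 5329 = -92006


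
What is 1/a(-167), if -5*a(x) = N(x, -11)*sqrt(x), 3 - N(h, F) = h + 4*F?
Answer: 5*I*sqrt(167)/35738 ≈ 0.001808*I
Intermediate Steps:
N(h, F) = 3 - h - 4*F (N(h, F) = 3 - (h + 4*F) = 3 + (-h - 4*F) = 3 - h - 4*F)
a(x) = -sqrt(x)*(47 - x)/5 (a(x) = -(3 - x - 4*(-11))*sqrt(x)/5 = -(3 - x + 44)*sqrt(x)/5 = -(47 - x)*sqrt(x)/5 = -sqrt(x)*(47 - x)/5)
1/a(-167) = 1/(sqrt(-167)*(-47 - 167)/5) = 1/((1/5)*(I*sqrt(167))*(-214)) = 1/(-214*I*sqrt(167)/5) = 5*I*sqrt(167)/35738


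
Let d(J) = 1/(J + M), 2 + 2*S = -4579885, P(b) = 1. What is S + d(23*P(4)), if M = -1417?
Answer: -1596090620/697 ≈ -2.2899e+6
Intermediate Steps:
S = -4579887/2 (S = -1 + (1/2)*(-4579885) = -1 - 4579885/2 = -4579887/2 ≈ -2.2899e+6)
d(J) = 1/(-1417 + J) (d(J) = 1/(J - 1417) = 1/(-1417 + J))
S + d(23*P(4)) = -4579887/2 + 1/(-1417 + 23*1) = -4579887/2 + 1/(-1417 + 23) = -4579887/2 + 1/(-1394) = -4579887/2 - 1/1394 = -1596090620/697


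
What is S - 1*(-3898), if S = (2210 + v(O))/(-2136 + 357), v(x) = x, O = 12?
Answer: 6932320/1779 ≈ 3896.8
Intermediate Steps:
S = -2222/1779 (S = (2210 + 12)/(-2136 + 357) = 2222/(-1779) = 2222*(-1/1779) = -2222/1779 ≈ -1.2490)
S - 1*(-3898) = -2222/1779 - 1*(-3898) = -2222/1779 + 3898 = 6932320/1779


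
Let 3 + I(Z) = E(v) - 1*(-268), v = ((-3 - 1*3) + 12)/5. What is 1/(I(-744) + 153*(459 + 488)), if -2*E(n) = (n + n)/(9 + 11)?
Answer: 50/7257797 ≈ 6.8891e-6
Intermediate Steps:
v = 6/5 (v = ((-3 - 3) + 12)*(1/5) = (-6 + 12)*(1/5) = 6*(1/5) = 6/5 ≈ 1.2000)
E(n) = -n/20 (E(n) = -(n + n)/(2*(9 + 11)) = -2*n/(2*20) = -n/20)
I(Z) = 13247/50 (I(Z) = -3 + (-1/20*6/5 - 1*(-268)) = -3 + (-3/50 + 268) = -3 + 13397/50 = 13247/50)
1/(I(-744) + 153*(459 + 488)) = 1/(13247/50 + 153*(459 + 488)) = 1/(13247/50 + 153*947) = 1/(13247/50 + 144891) = 1/(7257797/50) = 50/7257797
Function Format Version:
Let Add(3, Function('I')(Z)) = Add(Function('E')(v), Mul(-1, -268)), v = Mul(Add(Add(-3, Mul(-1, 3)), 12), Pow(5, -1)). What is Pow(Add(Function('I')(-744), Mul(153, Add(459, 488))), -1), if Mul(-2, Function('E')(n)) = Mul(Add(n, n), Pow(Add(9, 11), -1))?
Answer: Rational(50, 7257797) ≈ 6.8891e-6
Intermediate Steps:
v = Rational(6, 5) (v = Mul(Add(Add(-3, -3), 12), Rational(1, 5)) = Mul(Add(-6, 12), Rational(1, 5)) = Mul(6, Rational(1, 5)) = Rational(6, 5) ≈ 1.2000)
Function('E')(n) = Mul(Rational(-1, 20), n) (Function('E')(n) = Mul(Rational(-1, 2), Mul(Add(n, n), Pow(Add(9, 11), -1))) = Mul(Rational(-1, 2), Mul(Mul(2, n), Pow(20, -1))) = Mul(Rational(-1, 2), Mul(Mul(2, n), Rational(1, 20))) = Mul(Rational(-1, 2), Mul(Rational(1, 10), n)) = Mul(Rational(-1, 20), n))
Function('I')(Z) = Rational(13247, 50) (Function('I')(Z) = Add(-3, Add(Mul(Rational(-1, 20), Rational(6, 5)), Mul(-1, -268))) = Add(-3, Add(Rational(-3, 50), 268)) = Add(-3, Rational(13397, 50)) = Rational(13247, 50))
Pow(Add(Function('I')(-744), Mul(153, Add(459, 488))), -1) = Pow(Add(Rational(13247, 50), Mul(153, Add(459, 488))), -1) = Pow(Add(Rational(13247, 50), Mul(153, 947)), -1) = Pow(Add(Rational(13247, 50), 144891), -1) = Pow(Rational(7257797, 50), -1) = Rational(50, 7257797)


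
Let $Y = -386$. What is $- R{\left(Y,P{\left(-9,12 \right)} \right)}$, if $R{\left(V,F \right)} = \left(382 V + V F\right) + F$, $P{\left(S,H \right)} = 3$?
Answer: $148607$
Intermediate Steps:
$R{\left(V,F \right)} = F + 382 V + F V$ ($R{\left(V,F \right)} = \left(382 V + F V\right) + F = F + 382 V + F V$)
$- R{\left(Y,P{\left(-9,12 \right)} \right)} = - (3 + 382 \left(-386\right) + 3 \left(-386\right)) = - (3 - 147452 - 1158) = \left(-1\right) \left(-148607\right) = 148607$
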